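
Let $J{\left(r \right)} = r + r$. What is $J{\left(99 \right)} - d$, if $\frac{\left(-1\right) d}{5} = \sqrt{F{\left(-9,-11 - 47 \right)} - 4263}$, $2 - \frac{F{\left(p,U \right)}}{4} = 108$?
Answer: $198 + 5 i \sqrt{4687} \approx 198.0 + 342.31 i$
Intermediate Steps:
$J{\left(r \right)} = 2 r$
$F{\left(p,U \right)} = -424$ ($F{\left(p,U \right)} = 8 - 432 = -424$)
$d = - 5 i \sqrt{4687}$ ($d = - 5 \sqrt{-424 - 4263} = - 5 \sqrt{-4687} = - 5 i \sqrt{4687} \approx - 342.31 i$)
$J{\left(99 \right)} - d = 2 \cdot 99 - - 5 i \sqrt{4687} = 198 + 5 i \sqrt{4687}$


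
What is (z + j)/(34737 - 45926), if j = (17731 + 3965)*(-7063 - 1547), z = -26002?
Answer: 2788486/167 ≈ 16698.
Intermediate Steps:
j = -186802560 (j = 21696*(-8610) = -186802560)
(z + j)/(34737 - 45926) = (-26002 - 186802560)/(34737 - 45926) = -186828562/(-11189) = -186828562*(-1/11189) = 2788486/167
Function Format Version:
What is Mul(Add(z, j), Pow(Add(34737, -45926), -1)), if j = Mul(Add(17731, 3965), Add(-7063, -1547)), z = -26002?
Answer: Rational(2788486, 167) ≈ 16698.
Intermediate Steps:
j = -186802560 (j = Mul(21696, -8610) = -186802560)
Mul(Add(z, j), Pow(Add(34737, -45926), -1)) = Mul(Add(-26002, -186802560), Pow(Add(34737, -45926), -1)) = Mul(-186828562, Pow(-11189, -1)) = Mul(-186828562, Rational(-1, 11189)) = Rational(2788486, 167)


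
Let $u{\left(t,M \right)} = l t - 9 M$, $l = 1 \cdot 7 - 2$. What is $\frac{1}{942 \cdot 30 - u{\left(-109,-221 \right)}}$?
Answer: $\frac{1}{26816} \approx 3.7291 \cdot 10^{-5}$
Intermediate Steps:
$l = 5$ ($l = 7 - 2 = 5$)
$u{\left(t,M \right)} = - 9 M + 5 t$ ($u{\left(t,M \right)} = 5 t - 9 M = - 9 M + 5 t$)
$\frac{1}{942 \cdot 30 - u{\left(-109,-221 \right)}} = \frac{1}{942 \cdot 30 - \left(\left(-9\right) \left(-221\right) + 5 \left(-109\right)\right)} = \frac{1}{28260 - \left(1989 - 545\right)} = \frac{1}{28260 - 1444} = \frac{1}{26816}$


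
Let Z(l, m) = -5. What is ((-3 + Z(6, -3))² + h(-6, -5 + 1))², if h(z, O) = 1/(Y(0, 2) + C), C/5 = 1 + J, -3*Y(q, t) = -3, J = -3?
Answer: 330625/81 ≈ 4081.8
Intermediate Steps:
Y(q, t) = 1 (Y(q, t) = -⅓*(-3) = 1)
C = -10 (C = 5*(1 - 3) = 5*(-2) = -10)
h(z, O) = -⅑ (h(z, O) = 1/(1 - 10) = 1/(-9) = -⅑)
((-3 + Z(6, -3))² + h(-6, -5 + 1))² = ((-3 - 5)² - ⅑)² = ((-8)² - ⅑)² = (64 - ⅑)² = (575/9)² = 330625/81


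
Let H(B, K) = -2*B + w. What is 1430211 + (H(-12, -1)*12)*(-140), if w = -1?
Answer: 1391571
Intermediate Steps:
H(B, K) = -1 - 2*B (H(B, K) = -2*B - 1 = -1 - 2*B)
1430211 + (H(-12, -1)*12)*(-140) = 1430211 + ((-1 - 2*(-12))*12)*(-140) = 1430211 + ((-1 + 24)*12)*(-140) = 1430211 + (23*12)*(-140) = 1430211 + 276*(-140) = 1430211 - 38640 = 1391571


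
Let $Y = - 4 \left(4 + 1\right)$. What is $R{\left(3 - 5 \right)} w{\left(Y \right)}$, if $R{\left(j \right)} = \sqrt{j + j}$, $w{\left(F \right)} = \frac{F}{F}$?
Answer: $2 i \approx 2.0 i$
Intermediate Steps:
$Y = -20$ ($Y = \left(-4\right) 5 = -20$)
$w{\left(F \right)} = 1$
$R{\left(j \right)} = \sqrt{2} \sqrt{j}$ ($R{\left(j \right)} = \sqrt{2 j} = \sqrt{2} \sqrt{j}$)
$R{\left(3 - 5 \right)} w{\left(Y \right)} = \sqrt{2} \sqrt{3 - 5} \cdot 1 = \sqrt{2} \sqrt{-2} \cdot 1 = \sqrt{2} i \sqrt{2} \cdot 1 = 2 i 1 = 2 i$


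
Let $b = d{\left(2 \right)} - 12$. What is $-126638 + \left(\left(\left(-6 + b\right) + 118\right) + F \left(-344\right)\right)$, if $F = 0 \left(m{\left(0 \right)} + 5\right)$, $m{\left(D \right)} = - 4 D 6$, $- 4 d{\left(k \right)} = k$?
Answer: $- \frac{253077}{2} \approx -1.2654 \cdot 10^{5}$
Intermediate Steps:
$d{\left(k \right)} = - \frac{k}{4}$
$b = - \frac{25}{2}$ ($b = \left(- \frac{1}{4}\right) 2 - 12 = - \frac{1}{2} - 12 = - \frac{25}{2} \approx -12.5$)
$m{\left(D \right)} = - 24 D$
$F = 0$ ($F = 0 \left(\left(-24\right) 0 + 5\right) = 0 \left(0 + 5\right) = 0 \cdot 5 = 0$)
$-126638 + \left(\left(\left(-6 + b\right) + 118\right) + F \left(-344\right)\right) = -126638 + \left(\left(\left(-6 - \frac{25}{2}\right) + 118\right) + 0 \left(-344\right)\right) = -126638 + \left(\left(- \frac{37}{2} + 118\right) + 0\right) = -126638 + \left(\frac{199}{2} + 0\right) = -126638 + \frac{199}{2} = - \frac{253077}{2}$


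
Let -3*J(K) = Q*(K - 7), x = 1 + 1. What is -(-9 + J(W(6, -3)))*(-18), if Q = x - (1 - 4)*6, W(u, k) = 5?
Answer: 78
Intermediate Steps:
x = 2
Q = 20 (Q = 2 - (1 - 4)*6 = 2 - (-3)*6 = 2 - 1*(-18) = 2 + 18 = 20)
J(K) = 140/3 - 20*K/3 (J(K) = -20*(K - 7)/3 = -20*(-7 + K)/3 = -(-140 + 20*K)/3 = 140/3 - 20*K/3)
-(-9 + J(W(6, -3)))*(-18) = -(-9 + (140/3 - 20/3*5))*(-18) = -(-9 + (140/3 - 100/3))*(-18) = -(-9 + 40/3)*(-18) = -13*(-18)/3 = -1*(-78) = 78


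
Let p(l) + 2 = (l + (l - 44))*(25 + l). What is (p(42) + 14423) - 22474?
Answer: -5373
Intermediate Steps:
p(l) = -2 + (-44 + 2*l)*(25 + l) (p(l) = -2 + (l + (l - 44))*(25 + l) = -2 + (l + (-44 + l))*(25 + l) = -2 + (-44 + 2*l)*(25 + l))
(p(42) + 14423) - 22474 = ((-1102 + 2*42² + 6*42) + 14423) - 22474 = ((-1102 + 2*1764 + 252) + 14423) - 22474 = ((-1102 + 3528 + 252) + 14423) - 22474 = (2678 + 14423) - 22474 = 17101 - 22474 = -5373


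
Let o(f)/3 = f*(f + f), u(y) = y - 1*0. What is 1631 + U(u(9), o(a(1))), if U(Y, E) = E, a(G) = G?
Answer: 1637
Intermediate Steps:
u(y) = y (u(y) = y + 0 = y)
o(f) = 6*f² (o(f) = 3*(f*(f + f)) = 3*(f*(2*f)) = 3*(2*f²) = 6*f²)
1631 + U(u(9), o(a(1))) = 1631 + 6*1² = 1631 + 6*1 = 1631 + 6 = 1637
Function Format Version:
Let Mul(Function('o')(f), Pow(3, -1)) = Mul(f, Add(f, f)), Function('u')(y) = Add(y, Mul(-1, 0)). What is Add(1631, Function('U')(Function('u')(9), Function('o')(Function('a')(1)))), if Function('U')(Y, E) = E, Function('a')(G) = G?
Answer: 1637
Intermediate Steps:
Function('u')(y) = y (Function('u')(y) = Add(y, 0) = y)
Function('o')(f) = Mul(6, Pow(f, 2)) (Function('o')(f) = Mul(3, Mul(f, Add(f, f))) = Mul(3, Mul(f, Mul(2, f))) = Mul(3, Mul(2, Pow(f, 2))) = Mul(6, Pow(f, 2)))
Add(1631, Function('U')(Function('u')(9), Function('o')(Function('a')(1)))) = Add(1631, Mul(6, Pow(1, 2))) = Add(1631, Mul(6, 1)) = Add(1631, 6) = 1637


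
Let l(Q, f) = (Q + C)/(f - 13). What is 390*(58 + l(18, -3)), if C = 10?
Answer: 43875/2 ≈ 21938.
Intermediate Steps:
l(Q, f) = (10 + Q)/(-13 + f) (l(Q, f) = (Q + 10)/(f - 13) = (10 + Q)/(-13 + f))
390*(58 + l(18, -3)) = 390*(58 + (10 + 18)/(-13 - 3)) = 390*(58 + 28/(-16)) = 390*(58 - 1/16*28) = 390*(58 - 7/4) = 390*(225/4) = 43875/2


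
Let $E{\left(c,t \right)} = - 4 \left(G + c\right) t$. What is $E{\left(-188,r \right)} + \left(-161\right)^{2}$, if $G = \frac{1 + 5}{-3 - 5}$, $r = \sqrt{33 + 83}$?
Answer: $25921 + 1510 \sqrt{29} \approx 34053.0$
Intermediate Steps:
$r = 2 \sqrt{29}$ ($r = \sqrt{116} = 2 \sqrt{29} \approx 10.77$)
$G = - \frac{3}{4}$ ($G = \frac{6}{-8} = 6 \left(- \frac{1}{8}\right) = - \frac{3}{4} \approx -0.75$)
$E{\left(c,t \right)} = t \left(3 - 4 c\right)$ ($E{\left(c,t \right)} = - 4 \left(- \frac{3}{4} + c\right) t = \left(3 - 4 c\right) t = t \left(3 - 4 c\right)$)
$E{\left(-188,r \right)} + \left(-161\right)^{2} = 2 \sqrt{29} \left(3 - -752\right) + \left(-161\right)^{2} = 2 \sqrt{29} \left(3 + 752\right) + 25921 = 2 \sqrt{29} \cdot 755 + 25921 = 1510 \sqrt{29} + 25921 = 25921 + 1510 \sqrt{29}$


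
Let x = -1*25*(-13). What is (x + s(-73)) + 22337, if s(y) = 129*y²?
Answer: 710103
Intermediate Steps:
x = 325 (x = -25*(-13) = 325)
(x + s(-73)) + 22337 = (325 + 129*(-73)²) + 22337 = (325 + 129*5329) + 22337 = (325 + 687441) + 22337 = 687766 + 22337 = 710103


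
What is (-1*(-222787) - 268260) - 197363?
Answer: -242836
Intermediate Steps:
(-1*(-222787) - 268260) - 197363 = (222787 - 268260) - 197363 = -45473 - 197363 = -242836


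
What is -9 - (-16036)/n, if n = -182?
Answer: -8837/91 ≈ -97.110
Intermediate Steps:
-9 - (-16036)/n = -9 - (-16036)/(-182) = -9 - (-16036)*(-1)/182 = -9 - 38*211/91 = -9 - 8018/91 = -8837/91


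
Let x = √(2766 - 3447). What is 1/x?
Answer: -I*√681/681 ≈ -0.03832*I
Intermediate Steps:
x = I*√681 (x = √(-681) = I*√681 ≈ 26.096*I)
1/x = 1/(I*√681) = -I*√681/681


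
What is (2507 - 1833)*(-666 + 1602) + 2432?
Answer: 633296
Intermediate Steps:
(2507 - 1833)*(-666 + 1602) + 2432 = 674*936 + 2432 = 630864 + 2432 = 633296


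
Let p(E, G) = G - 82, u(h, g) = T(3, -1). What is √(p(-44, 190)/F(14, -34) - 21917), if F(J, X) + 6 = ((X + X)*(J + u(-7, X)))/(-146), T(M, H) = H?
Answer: I*√19946 ≈ 141.23*I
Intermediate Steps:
u(h, g) = -1
F(J, X) = -6 - X*(-1 + J)/73 (F(J, X) = -6 + ((X + X)*(J - 1))/(-146) = -6 + ((2*X)*(-1 + J))*(-1/146) = -6 + (2*X*(-1 + J))*(-1/146) = -6 - X*(-1 + J)/73)
p(E, G) = -82 + G
√(p(-44, 190)/F(14, -34) - 21917) = √((-82 + 190)/(-6 + (1/73)*(-34) - 1/73*14*(-34)) - 21917) = √(108/(-6 - 34/73 + 476/73) - 21917) = √(108/(4/73) - 21917) = √(108*(73/4) - 21917) = √(1971 - 21917) = √(-19946) = I*√19946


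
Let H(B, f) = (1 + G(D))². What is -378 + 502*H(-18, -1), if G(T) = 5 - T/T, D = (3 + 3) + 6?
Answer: 12172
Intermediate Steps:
D = 12 (D = 6 + 6 = 12)
G(T) = 4 (G(T) = 5 - 1*1 = 5 - 1 = 4)
H(B, f) = 25 (H(B, f) = (1 + 4)² = 5² = 25)
-378 + 502*H(-18, -1) = -378 + 502*25 = -378 + 12550 = 12172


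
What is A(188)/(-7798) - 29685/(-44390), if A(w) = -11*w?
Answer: 32328215/34615322 ≈ 0.93393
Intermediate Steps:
A(188)/(-7798) - 29685/(-44390) = -11*188/(-7798) - 29685/(-44390) = -2068*(-1/7798) - 29685*(-1/44390) = 1034/3899 + 5937/8878 = 32328215/34615322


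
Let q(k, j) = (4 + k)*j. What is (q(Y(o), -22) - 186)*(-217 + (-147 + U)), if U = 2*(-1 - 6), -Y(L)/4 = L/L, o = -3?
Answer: 70308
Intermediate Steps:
Y(L) = -4 (Y(L) = -4*L/L = -4*1 = -4)
q(k, j) = j*(4 + k)
U = -14 (U = 2*(-7) = -14)
(q(Y(o), -22) - 186)*(-217 + (-147 + U)) = (-22*(4 - 4) - 186)*(-217 + (-147 - 14)) = (-22*0 - 186)*(-217 - 161) = (0 - 186)*(-378) = -186*(-378) = 70308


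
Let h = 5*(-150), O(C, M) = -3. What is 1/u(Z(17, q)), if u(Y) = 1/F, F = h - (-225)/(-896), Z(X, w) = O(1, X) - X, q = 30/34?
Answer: -672225/896 ≈ -750.25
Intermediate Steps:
q = 15/17 (q = 30*(1/34) = 15/17 ≈ 0.88235)
h = -750
Z(X, w) = -3 - X
F = -672225/896 (F = -750 - (-225)/(-896) = -750 - (-225)*(-1)/896 = -750 - 1*225/896 = -750 - 225/896 = -672225/896 ≈ -750.25)
u(Y) = -896/672225 (u(Y) = 1/(-672225/896) = -896/672225)
1/u(Z(17, q)) = 1/(-896/672225) = -672225/896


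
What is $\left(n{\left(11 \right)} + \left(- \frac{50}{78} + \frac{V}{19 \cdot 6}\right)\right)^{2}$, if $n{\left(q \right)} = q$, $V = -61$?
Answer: $\frac{23551609}{244036} \approx 96.509$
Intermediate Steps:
$\left(n{\left(11 \right)} + \left(- \frac{50}{78} + \frac{V}{19 \cdot 6}\right)\right)^{2} = \left(11 - \left(\frac{25}{39} + \frac{61}{114}\right)\right)^{2} = \left(11 - \frac{581}{494}\right)^{2} = \left(\frac{4853}{494}\right)^{2} = \frac{23551609}{244036}$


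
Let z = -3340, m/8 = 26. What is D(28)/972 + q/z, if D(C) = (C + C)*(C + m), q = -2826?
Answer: 5861039/405810 ≈ 14.443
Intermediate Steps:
m = 208 (m = 8*26 = 208)
D(C) = 2*C*(208 + C) (D(C) = (C + C)*(C + 208) = (2*C)*(208 + C) = 2*C*(208 + C))
D(28)/972 + q/z = (2*28*(208 + 28))/972 - 2826/(-3340) = (2*28*236)*(1/972) - 2826*(-1/3340) = 13216*(1/972) + 1413/1670 = 3304/243 + 1413/1670 = 5861039/405810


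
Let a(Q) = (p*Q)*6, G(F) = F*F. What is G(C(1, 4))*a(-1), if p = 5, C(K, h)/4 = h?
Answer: -7680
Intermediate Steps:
C(K, h) = 4*h
G(F) = F²
a(Q) = 30*Q (a(Q) = (5*Q)*6 = 30*Q)
G(C(1, 4))*a(-1) = (4*4)²*(30*(-1)) = 16²*(-30) = 256*(-30) = -7680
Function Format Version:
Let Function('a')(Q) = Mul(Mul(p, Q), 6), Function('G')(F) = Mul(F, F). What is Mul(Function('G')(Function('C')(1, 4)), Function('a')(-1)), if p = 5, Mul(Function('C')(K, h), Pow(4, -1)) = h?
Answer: -7680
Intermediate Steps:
Function('C')(K, h) = Mul(4, h)
Function('G')(F) = Pow(F, 2)
Function('a')(Q) = Mul(30, Q) (Function('a')(Q) = Mul(Mul(5, Q), 6) = Mul(30, Q))
Mul(Function('G')(Function('C')(1, 4)), Function('a')(-1)) = Mul(Pow(Mul(4, 4), 2), Mul(30, -1)) = Mul(Pow(16, 2), -30) = Mul(256, -30) = -7680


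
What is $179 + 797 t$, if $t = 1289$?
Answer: $1027512$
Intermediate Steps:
$179 + 797 t = 179 + 797 \cdot 1289 = 179 + 1027333 = 1027512$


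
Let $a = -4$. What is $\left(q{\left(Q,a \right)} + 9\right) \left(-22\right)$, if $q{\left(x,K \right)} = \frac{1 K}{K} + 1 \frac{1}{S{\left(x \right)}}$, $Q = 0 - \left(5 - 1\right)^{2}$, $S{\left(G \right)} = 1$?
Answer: $-242$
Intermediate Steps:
$Q = -16$ ($Q = 0 - 4^{2} = 0 - 16 = -16$)
$q{\left(x,K \right)} = 2$ ($q{\left(x,K \right)} = \frac{1 K}{K} + 1 \cdot 1^{-1} = \frac{K}{K} + 1 \cdot 1 = 1 + 1 = 2$)
$\left(q{\left(Q,a \right)} + 9\right) \left(-22\right) = \left(2 + 9\right) \left(-22\right) = 11 \left(-22\right) = -242$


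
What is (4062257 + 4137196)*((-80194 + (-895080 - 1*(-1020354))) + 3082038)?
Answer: 25640657066454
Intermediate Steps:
(4062257 + 4137196)*((-80194 + (-895080 - 1*(-1020354))) + 3082038) = 8199453*((-80194 + (-895080 + 1020354)) + 3082038) = 8199453*((-80194 + 125274) + 3082038) = 8199453*(45080 + 3082038) = 8199453*3127118 = 25640657066454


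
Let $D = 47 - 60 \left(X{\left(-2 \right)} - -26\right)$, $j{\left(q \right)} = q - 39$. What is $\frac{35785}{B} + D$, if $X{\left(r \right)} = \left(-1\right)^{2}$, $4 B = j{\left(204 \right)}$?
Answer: $- \frac{23281}{33} \approx -705.48$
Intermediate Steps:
$j{\left(q \right)} = -39 + q$ ($j{\left(q \right)} = q - 39 = -39 + q$)
$B = \frac{165}{4}$ ($B = \frac{-39 + 204}{4} = \frac{1}{4} \cdot 165 = \frac{165}{4} \approx 41.25$)
$X{\left(r \right)} = 1$
$D = -1573$ ($D = 47 - 60 \left(1 - -26\right) = 47 - 60 \left(1 + 26\right) = 47 - 1620 = -1573$)
$\frac{35785}{B} + D = \frac{35785}{\frac{165}{4}} - 1573 = 35785 \cdot \frac{4}{165} - 1573 = \frac{28628}{33} - 1573 = - \frac{23281}{33}$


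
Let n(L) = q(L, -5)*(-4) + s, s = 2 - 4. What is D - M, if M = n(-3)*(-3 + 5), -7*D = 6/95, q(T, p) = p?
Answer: -23946/665 ≈ -36.009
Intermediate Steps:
s = -2
D = -6/665 (D = -6/(7*95) = -⅐*6/95 = -6/665 ≈ -0.0090226)
n(L) = 18 (n(L) = -5*(-4) - 2 = 20 - 2 = 18)
M = 36 (M = 18*(-3 + 5) = 18*2 = 36)
D - M = -6/665 - 1*36 = -6/665 - 36 = -23946/665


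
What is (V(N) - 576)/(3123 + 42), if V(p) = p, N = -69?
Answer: -43/211 ≈ -0.20379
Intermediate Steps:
(V(N) - 576)/(3123 + 42) = (-69 - 576)/(3123 + 42) = -645/3165 = -645*1/3165 = -43/211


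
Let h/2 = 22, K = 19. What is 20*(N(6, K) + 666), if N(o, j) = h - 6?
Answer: 14080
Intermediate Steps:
h = 44 (h = 2*22 = 44)
N(o, j) = 38 (N(o, j) = 44 - 6 = 38)
20*(N(6, K) + 666) = 20*(38 + 666) = 20*704 = 14080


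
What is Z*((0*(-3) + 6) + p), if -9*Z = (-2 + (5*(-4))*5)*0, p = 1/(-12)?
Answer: 0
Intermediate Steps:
p = -1/12 ≈ -0.083333
Z = 0 (Z = -(-2 + (5*(-4))*5)*0/9 = -(-2 - 20*5)*0/9 = -(-2 - 100)*0/9 = -(-34)*0/3 = -⅑*0 = 0)
Z*((0*(-3) + 6) + p) = 0*((0*(-3) + 6) - 1/12) = 0*((0 + 6) - 1/12) = 0*(6 - 1/12) = 0*(71/12) = 0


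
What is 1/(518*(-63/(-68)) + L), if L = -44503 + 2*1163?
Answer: -34/1417701 ≈ -2.3982e-5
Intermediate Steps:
L = -42177 (L = -44503 + 2326 = -42177)
1/(518*(-63/(-68)) + L) = 1/(518*(-63/(-68)) - 42177) = 1/(518*(-63*(-1/68)) - 42177) = 1/(518*(63/68) - 42177) = 1/(16317/34 - 42177) = 1/(-1417701/34) = -34/1417701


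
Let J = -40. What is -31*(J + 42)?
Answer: -62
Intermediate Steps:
-31*(J + 42) = -31*(-40 + 42) = -31*2 = -62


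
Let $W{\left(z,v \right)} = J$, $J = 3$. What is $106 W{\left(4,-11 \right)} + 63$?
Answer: $381$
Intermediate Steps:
$W{\left(z,v \right)} = 3$
$106 W{\left(4,-11 \right)} + 63 = 106 \cdot 3 + 63 = 318 + 63 = 381$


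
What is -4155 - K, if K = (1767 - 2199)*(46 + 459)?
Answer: 214005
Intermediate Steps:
K = -218160 (K = -432*505 = -218160)
-4155 - K = -4155 - 1*(-218160) = -4155 + 218160 = 214005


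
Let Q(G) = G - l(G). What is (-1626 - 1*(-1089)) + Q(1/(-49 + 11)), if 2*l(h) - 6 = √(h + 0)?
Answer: -20521/38 - I*√38/76 ≈ -540.03 - 0.081111*I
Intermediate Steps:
l(h) = 3 + √h/2 (l(h) = 3 + √(h + 0)/2 = 3 + √h/2)
Q(G) = -3 + G - √G/2 (Q(G) = G - (3 + √G/2) = G + (-3 - √G/2) = -3 + G - √G/2)
(-1626 - 1*(-1089)) + Q(1/(-49 + 11)) = (-1626 - 1*(-1089)) + (-3 + 1/(-49 + 11) - I*√38/38/2) = (-1626 + 1089) + (-3 + 1/(-38) - I*√38/38/2) = -537 + (-3 - 1/38 - I*√38/76) = -537 + (-115/38 - I*√38/76) = -20521/38 - I*√38/76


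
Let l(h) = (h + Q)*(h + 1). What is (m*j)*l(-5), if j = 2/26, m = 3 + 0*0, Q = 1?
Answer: 48/13 ≈ 3.6923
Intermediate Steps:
m = 3 (m = 3 + 0 = 3)
l(h) = (1 + h)**2 (l(h) = (h + 1)*(h + 1) = (1 + h)*(1 + h) = (1 + h)**2)
j = 1/13 (j = 2*(1/26) = 1/13 ≈ 0.076923)
(m*j)*l(-5) = (3*(1/13))*(1 + (-5)**2 + 2*(-5)) = 3*(1 + 25 - 10)/13 = (3/13)*16 = 48/13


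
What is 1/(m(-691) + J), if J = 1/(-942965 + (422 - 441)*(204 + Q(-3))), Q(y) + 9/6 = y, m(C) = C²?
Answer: 1893511/904115525789 ≈ 2.0943e-6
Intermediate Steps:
Q(y) = -3/2 + y
J = -2/1893511 (J = 1/(-942965 + (422 - 441)*(204 + (-3/2 - 3))) = 1/(-942965 - 19*(204 - 9/2)) = 1/(-942965 - 19*399/2) = 1/(-942965 - 7581/2) = 1/(-1893511/2) = -2/1893511 ≈ -1.0562e-6)
1/(m(-691) + J) = 1/((-691)² - 2/1893511) = 1/(477481 - 2/1893511) = 1/(904115525789/1893511) = 1893511/904115525789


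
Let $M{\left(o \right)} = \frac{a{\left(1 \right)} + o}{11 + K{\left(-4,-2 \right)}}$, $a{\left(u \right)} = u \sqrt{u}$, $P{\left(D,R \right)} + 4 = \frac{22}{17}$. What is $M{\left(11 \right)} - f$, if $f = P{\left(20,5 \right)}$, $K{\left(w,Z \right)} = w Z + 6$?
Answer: $\frac{1354}{425} \approx 3.1859$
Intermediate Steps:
$P{\left(D,R \right)} = - \frac{46}{17}$ ($P{\left(D,R \right)} = -4 + \frac{22}{17} = - \frac{46}{17}$)
$a{\left(u \right)} = u^{\frac{3}{2}}$
$K{\left(w,Z \right)} = 6 + Z w$ ($K{\left(w,Z \right)} = Z w + 6 = 6 + Z w$)
$f = - \frac{46}{17} \approx -2.7059$
$M{\left(o \right)} = \frac{1}{25} + \frac{o}{25}$ ($M{\left(o \right)} = \frac{1^{\frac{3}{2}} + o}{11 + \left(6 - -8\right)} = \frac{1 + o}{11 + \left(6 + 8\right)} = \frac{1 + o}{11 + 14} = \frac{1 + o}{25} = \left(1 + o\right) \frac{1}{25} = \frac{1}{25} + \frac{o}{25}$)
$M{\left(11 \right)} - f = \left(\frac{1}{25} + \frac{1}{25} \cdot 11\right) - - \frac{46}{17} = \left(\frac{1}{25} + \frac{11}{25}\right) + \frac{46}{17} = \frac{12}{25} + \frac{46}{17} = \frac{1354}{425}$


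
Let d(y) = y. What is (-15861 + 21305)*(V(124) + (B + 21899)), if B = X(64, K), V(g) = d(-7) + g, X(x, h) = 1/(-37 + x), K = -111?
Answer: 3236093252/27 ≈ 1.1986e+8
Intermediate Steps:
V(g) = -7 + g
B = 1/27 (B = 1/(-37 + 64) = 1/27 ≈ 0.037037)
(-15861 + 21305)*(V(124) + (B + 21899)) = (-15861 + 21305)*((-7 + 124) + (1/27 + 21899)) = 5444*(117 + 591274/27) = 5444*(594433/27) = 3236093252/27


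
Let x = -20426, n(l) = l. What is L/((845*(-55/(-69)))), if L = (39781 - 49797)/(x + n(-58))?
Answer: 57592/79332825 ≈ 0.00072595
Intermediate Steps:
L = 2504/5121 (L = (39781 - 49797)/(-20426 - 58) = -10016/(-20484) = -10016*(-1/20484) = 2504/5121 ≈ 0.48897)
L/((845*(-55/(-69)))) = 2504/(5121*((845*(-55/(-69))))) = 2504/(5121*((845*(-55*(-1/69))))) = 2504/(5121*((845*(55/69)))) = 2504/(5121*(46475/69)) = (2504/5121)*(69/46475) = 57592/79332825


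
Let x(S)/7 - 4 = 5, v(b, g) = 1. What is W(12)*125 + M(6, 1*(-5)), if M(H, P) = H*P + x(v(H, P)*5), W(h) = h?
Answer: 1533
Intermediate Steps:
x(S) = 63 (x(S) = 28 + 7*5 = 28 + 35 = 63)
M(H, P) = 63 + H*P (M(H, P) = H*P + 63 = 63 + H*P)
W(12)*125 + M(6, 1*(-5)) = 12*125 + (63 + 6*(1*(-5))) = 1500 + (63 + 6*(-5)) = 1500 + (63 - 30) = 1500 + 33 = 1533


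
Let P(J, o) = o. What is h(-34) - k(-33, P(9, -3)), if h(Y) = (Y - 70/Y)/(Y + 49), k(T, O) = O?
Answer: 74/85 ≈ 0.87059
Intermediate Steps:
h(Y) = (Y - 70/Y)/(49 + Y)
h(-34) - k(-33, P(9, -3)) = (-70 + (-34)²)/((-34)*(49 - 34)) - 1*(-3) = -1/34*(-70 + 1156)/15 + 3 = -1/34*1/15*1086 + 3 = -181/85 + 3 = 74/85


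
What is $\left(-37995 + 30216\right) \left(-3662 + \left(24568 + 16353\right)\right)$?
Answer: $-289837761$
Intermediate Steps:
$\left(-37995 + 30216\right) \left(-3662 + \left(24568 + 16353\right)\right) = - 7779 \left(-3662 + 40921\right) = \left(-7779\right) 37259 = -289837761$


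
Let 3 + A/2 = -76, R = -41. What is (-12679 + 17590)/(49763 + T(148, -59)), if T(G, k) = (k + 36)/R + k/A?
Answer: 31813458/322370767 ≈ 0.098686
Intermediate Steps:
A = -158 (A = -6 + 2*(-76) = -6 - 152 = -158)
T(G, k) = -36/41 - 199*k/6478 (T(G, k) = (k + 36)/(-41) + k/(-158) = (36 + k)*(-1/41) + k*(-1/158) = (-36/41 - k/41) - k/158 = -36/41 - 199*k/6478)
(-12679 + 17590)/(49763 + T(148, -59)) = (-12679 + 17590)/(49763 + (-36/41 - 199/6478*(-59))) = 4911/(49763 + (-36/41 + 11741/6478)) = 4911/(49763 + 6053/6478) = 4911/(322370767/6478) = 4911*(6478/322370767) = 31813458/322370767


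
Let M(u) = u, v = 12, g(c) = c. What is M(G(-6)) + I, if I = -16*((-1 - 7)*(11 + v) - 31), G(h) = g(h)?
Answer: 3434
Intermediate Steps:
G(h) = h
I = 3440 (I = -16*((-1 - 7)*(11 + 12) - 31) = -16*(-8*23 - 31) = -16*(-184 - 31) = -16*(-215) = 3440)
M(G(-6)) + I = -6 + 3440 = 3434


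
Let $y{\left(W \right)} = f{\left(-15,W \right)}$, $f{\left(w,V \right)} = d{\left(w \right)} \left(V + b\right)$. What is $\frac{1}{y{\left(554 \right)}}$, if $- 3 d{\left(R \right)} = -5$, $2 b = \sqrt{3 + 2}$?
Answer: $\frac{6648}{6138295} - \frac{6 \sqrt{5}}{6138295} \approx 0.0010809$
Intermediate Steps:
$b = \frac{\sqrt{5}}{2}$ ($b = \frac{\sqrt{3 + 2}}{2} = \frac{\sqrt{5}}{2} \approx 1.118$)
$d{\left(R \right)} = \frac{5}{3}$ ($d{\left(R \right)} = \left(- \frac{1}{3}\right) \left(-5\right) = \frac{5}{3}$)
$f{\left(w,V \right)} = \frac{5 V}{3} + \frac{5 \sqrt{5}}{6}$ ($f{\left(w,V \right)} = \frac{5 \left(V + \frac{\sqrt{5}}{2}\right)}{3} = \frac{5 V}{3} + \frac{5 \sqrt{5}}{6}$)
$y{\left(W \right)} = \frac{5 W}{3} + \frac{5 \sqrt{5}}{6}$
$\frac{1}{y{\left(554 \right)}} = \frac{1}{\frac{5}{3} \cdot 554 + \frac{5 \sqrt{5}}{6}} = \frac{1}{\frac{2770}{3} + \frac{5 \sqrt{5}}{6}}$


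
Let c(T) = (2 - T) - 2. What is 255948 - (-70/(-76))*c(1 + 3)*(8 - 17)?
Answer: 4862382/19 ≈ 2.5591e+5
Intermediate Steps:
c(T) = -T
255948 - (-70/(-76))*c(1 + 3)*(8 - 17) = 255948 - (-70/(-76))*(-(1 + 3))*(8 - 17) = 255948 - (-70*(-1/76))*(-1*4)*(-9) = 255948 - (35/38)*(-4)*(-9) = 255948 - (-70)*(-9)/19 = 255948 - 1*630/19 = 255948 - 630/19 = 4862382/19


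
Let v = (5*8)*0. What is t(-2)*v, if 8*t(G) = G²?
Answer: 0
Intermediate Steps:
t(G) = G²/8
v = 0 (v = 40*0 = 0)
t(-2)*v = ((⅛)*(-2)²)*0 = ((⅛)*4)*0 = (½)*0 = 0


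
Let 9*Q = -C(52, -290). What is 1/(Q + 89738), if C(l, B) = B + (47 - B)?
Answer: 9/807595 ≈ 1.1144e-5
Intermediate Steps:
C(l, B) = 47
Q = -47/9 (Q = (-1*47)/9 = (⅑)*(-47) = -47/9 ≈ -5.2222)
1/(Q + 89738) = 1/(-47/9 + 89738) = 1/(807595/9) = 9/807595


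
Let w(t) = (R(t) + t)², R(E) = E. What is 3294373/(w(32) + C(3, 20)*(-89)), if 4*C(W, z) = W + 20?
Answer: 13177492/14337 ≈ 919.13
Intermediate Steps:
C(W, z) = 5 + W/4 (C(W, z) = (W + 20)/4 = (20 + W)/4 = 5 + W/4)
w(t) = 4*t² (w(t) = (t + t)² = (2*t)² = 4*t²)
3294373/(w(32) + C(3, 20)*(-89)) = 3294373/(4*32² + (5 + (¼)*3)*(-89)) = 3294373/(4*1024 + (5 + ¾)*(-89)) = 3294373/(4096 + (23/4)*(-89)) = 3294373/(4096 - 2047/4) = 3294373/(14337/4) = 3294373*(4/14337) = 13177492/14337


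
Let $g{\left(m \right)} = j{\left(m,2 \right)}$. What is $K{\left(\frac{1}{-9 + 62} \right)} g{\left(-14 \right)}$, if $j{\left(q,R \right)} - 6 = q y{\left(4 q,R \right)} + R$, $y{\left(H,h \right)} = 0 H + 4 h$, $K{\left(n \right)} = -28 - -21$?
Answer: $728$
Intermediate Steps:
$K{\left(n \right)} = -7$ ($K{\left(n \right)} = -28 + 21 = -7$)
$y{\left(H,h \right)} = 4 h$ ($y{\left(H,h \right)} = 0 + 4 h = 4 h$)
$j{\left(q,R \right)} = 6 + R + 4 R q$ ($j{\left(q,R \right)} = 6 + \left(q 4 R + R\right) = 6 + \left(4 R q + R\right) = 6 + \left(R + 4 R q\right) = 6 + R + 4 R q$)
$g{\left(m \right)} = 8 + 8 m$ ($g{\left(m \right)} = 6 + 2 + 4 \cdot 2 m = 6 + 2 + 8 m = 8 + 8 m$)
$K{\left(\frac{1}{-9 + 62} \right)} g{\left(-14 \right)} = - 7 \left(8 + 8 \left(-14\right)\right) = - 7 \left(8 - 112\right) = \left(-7\right) \left(-104\right) = 728$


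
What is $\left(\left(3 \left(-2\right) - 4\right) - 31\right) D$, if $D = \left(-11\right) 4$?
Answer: $1804$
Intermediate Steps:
$D = -44$
$\left(\left(3 \left(-2\right) - 4\right) - 31\right) D = \left(\left(3 \left(-2\right) - 4\right) - 31\right) \left(-44\right) = \left(\left(-6 - 4\right) - 31\right) \left(-44\right) = \left(-10 - 31\right) \left(-44\right) = \left(-41\right) \left(-44\right) = 1804$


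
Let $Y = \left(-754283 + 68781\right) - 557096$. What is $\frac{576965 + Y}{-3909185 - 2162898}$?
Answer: $\frac{665633}{6072083} \approx 0.10962$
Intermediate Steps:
$Y = -1242598$ ($Y = -685502 - 557096 = -1242598$)
$\frac{576965 + Y}{-3909185 - 2162898} = \frac{576965 - 1242598}{-3909185 - 2162898} = - \frac{665633}{-6072083} = \left(-665633\right) \left(- \frac{1}{6072083}\right) = \frac{665633}{6072083}$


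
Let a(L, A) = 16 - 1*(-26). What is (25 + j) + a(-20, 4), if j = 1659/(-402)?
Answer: 8425/134 ≈ 62.873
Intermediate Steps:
a(L, A) = 42 (a(L, A) = 16 + 26 = 42)
j = -553/134 (j = 1659*(-1/402) = -553/134 ≈ -4.1269)
(25 + j) + a(-20, 4) = (25 - 553/134) + 42 = 2797/134 + 42 = 8425/134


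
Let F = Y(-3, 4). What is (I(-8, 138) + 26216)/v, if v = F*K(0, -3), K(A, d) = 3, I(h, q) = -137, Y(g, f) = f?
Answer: 8693/4 ≈ 2173.3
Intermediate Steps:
F = 4
v = 12 (v = 4*3 = 12)
(I(-8, 138) + 26216)/v = (-137 + 26216)/12 = 26079*(1/12) = 8693/4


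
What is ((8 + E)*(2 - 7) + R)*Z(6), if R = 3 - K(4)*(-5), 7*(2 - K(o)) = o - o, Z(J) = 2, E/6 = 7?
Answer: -474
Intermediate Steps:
E = 42 (E = 6*7 = 42)
K(o) = 2 (K(o) = 2 - (o - o)/7 = 2 - 1/7*0 = 2 + 0 = 2)
R = 13 (R = 3 - 2*(-5) = 3 - 1*(-10) = 3 + 10 = 13)
((8 + E)*(2 - 7) + R)*Z(6) = ((8 + 42)*(2 - 7) + 13)*2 = (50*(-5) + 13)*2 = (-250 + 13)*2 = -237*2 = -474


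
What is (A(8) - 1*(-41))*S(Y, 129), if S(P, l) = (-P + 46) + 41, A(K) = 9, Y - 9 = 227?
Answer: -7450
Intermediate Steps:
Y = 236 (Y = 9 + 227 = 236)
S(P, l) = 87 - P (S(P, l) = (46 - P) + 41 = 87 - P)
(A(8) - 1*(-41))*S(Y, 129) = (9 - 1*(-41))*(87 - 1*236) = (9 + 41)*(87 - 236) = 50*(-149) = -7450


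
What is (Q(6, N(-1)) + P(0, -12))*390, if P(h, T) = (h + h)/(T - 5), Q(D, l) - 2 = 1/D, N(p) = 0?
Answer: 845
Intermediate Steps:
Q(D, l) = 2 + 1/D
P(h, T) = 2*h/(-5 + T) (P(h, T) = (2*h)/(-5 + T) = 2*h/(-5 + T))
(Q(6, N(-1)) + P(0, -12))*390 = ((2 + 1/6) + 2*0/(-5 - 12))*390 = ((2 + 1/6) + 2*0/(-17))*390 = (13/6 + 2*0*(-1/17))*390 = (13/6 + 0)*390 = (13/6)*390 = 845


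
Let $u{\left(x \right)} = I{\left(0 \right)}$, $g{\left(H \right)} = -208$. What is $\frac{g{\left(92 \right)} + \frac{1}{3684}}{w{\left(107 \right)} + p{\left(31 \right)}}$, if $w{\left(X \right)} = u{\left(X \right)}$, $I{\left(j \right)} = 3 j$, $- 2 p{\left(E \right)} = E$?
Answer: $\frac{766271}{57102} \approx 13.419$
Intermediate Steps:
$p{\left(E \right)} = - \frac{E}{2}$
$u{\left(x \right)} = 0$ ($u{\left(x \right)} = 3 \cdot 0 = 0$)
$w{\left(X \right)} = 0$
$\frac{g{\left(92 \right)} + \frac{1}{3684}}{w{\left(107 \right)} + p{\left(31 \right)}} = \frac{-208 + \frac{1}{3684}}{0 - \frac{31}{2}} = - \frac{766271}{3684 \left(- \frac{31}{2}\right)} = \left(- \frac{766271}{3684}\right) \left(- \frac{2}{31}\right) = \frac{766271}{57102}$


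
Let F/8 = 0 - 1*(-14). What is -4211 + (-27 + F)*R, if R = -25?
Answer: -6336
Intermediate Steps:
F = 112 (F = 8*(0 - 1*(-14)) = 8*(0 + 14) = 8*14 = 112)
-4211 + (-27 + F)*R = -4211 + (-27 + 112)*(-25) = -4211 + 85*(-25) = -4211 - 2125 = -6336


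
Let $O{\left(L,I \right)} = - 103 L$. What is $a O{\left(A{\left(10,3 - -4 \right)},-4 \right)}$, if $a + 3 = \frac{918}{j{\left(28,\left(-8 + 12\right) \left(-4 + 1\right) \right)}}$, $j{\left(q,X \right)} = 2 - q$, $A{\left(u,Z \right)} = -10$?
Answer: $- \frac{512940}{13} \approx -39457.0$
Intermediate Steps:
$a = - \frac{498}{13}$ ($a = -3 + \frac{918}{2 - 28} = -3 + \frac{918}{-26} = -3 + 918 \left(- \frac{1}{26}\right) = -3 - \frac{459}{13} = - \frac{498}{13} \approx -38.308$)
$a O{\left(A{\left(10,3 - -4 \right)},-4 \right)} = - \frac{498 \left(\left(-103\right) \left(-10\right)\right)}{13} = \left(- \frac{498}{13}\right) 1030 = - \frac{512940}{13}$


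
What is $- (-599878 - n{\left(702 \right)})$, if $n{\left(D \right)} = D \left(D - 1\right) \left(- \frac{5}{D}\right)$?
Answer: $596373$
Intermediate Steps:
$n{\left(D \right)} = 5 - 5 D$ ($n{\left(D \right)} = D \left(-1 + D\right) \left(- \frac{5}{D}\right) = 5 - 5 D$)
$- (-599878 - n{\left(702 \right)}) = - (-599878 - \left(5 - 3510\right)) = - (-599878 - -3505) = - (-599878 + 3505) = \left(-1\right) \left(-596373\right) = 596373$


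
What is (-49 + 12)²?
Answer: 1369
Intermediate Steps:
(-49 + 12)² = (-37)² = 1369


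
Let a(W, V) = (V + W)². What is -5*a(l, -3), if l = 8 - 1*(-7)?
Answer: -720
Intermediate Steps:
l = 15 (l = 8 + 7 = 15)
-5*a(l, -3) = -5*(-3 + 15)² = -5*12² = -5*144 = -720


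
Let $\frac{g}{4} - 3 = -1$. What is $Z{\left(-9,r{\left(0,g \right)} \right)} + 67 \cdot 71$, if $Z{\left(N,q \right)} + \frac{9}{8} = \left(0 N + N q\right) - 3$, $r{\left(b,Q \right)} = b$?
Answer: $\frac{38023}{8} \approx 4752.9$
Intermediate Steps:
$g = 8$ ($g = 12 + 4 \left(-1\right) = 12 - 4 = 8$)
$Z{\left(N,q \right)} = - \frac{33}{8} + N q$ ($Z{\left(N,q \right)} = - \frac{9}{8} + \left(\left(0 N + N q\right) - 3\right) = - \frac{9}{8} + \left(\left(0 + N q\right) - 3\right) = - \frac{9}{8} + \left(N q - 3\right) = - \frac{9}{8} + \left(-3 + N q\right) = - \frac{33}{8} + N q$)
$Z{\left(-9,r{\left(0,g \right)} \right)} + 67 \cdot 71 = \left(- \frac{33}{8} - 0\right) + 67 \cdot 71 = \left(- \frac{33}{8} + 0\right) + 4757 = - \frac{33}{8} + 4757 = \frac{38023}{8}$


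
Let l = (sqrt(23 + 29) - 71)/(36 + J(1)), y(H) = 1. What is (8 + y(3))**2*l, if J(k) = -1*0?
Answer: -639/4 + 9*sqrt(13)/2 ≈ -143.52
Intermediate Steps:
J(k) = 0
l = -71/36 + sqrt(13)/18 (l = (sqrt(23 + 29) - 71)/(36 + 0) = (sqrt(52) - 71)/36 = (2*sqrt(13) - 71)*(1/36) = (-71 + 2*sqrt(13))*(1/36) = -71/36 + sqrt(13)/18 ≈ -1.7719)
(8 + y(3))**2*l = (8 + 1)**2*(-71/36 + sqrt(13)/18) = 9**2*(-71/36 + sqrt(13)/18) = 81*(-71/36 + sqrt(13)/18) = -639/4 + 9*sqrt(13)/2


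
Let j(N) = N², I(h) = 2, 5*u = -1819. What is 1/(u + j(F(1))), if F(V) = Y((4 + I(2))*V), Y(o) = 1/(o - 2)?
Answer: -80/29099 ≈ -0.0027492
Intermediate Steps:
u = -1819/5 (u = (⅕)*(-1819) = -1819/5 ≈ -363.80)
Y(o) = 1/(-2 + o)
F(V) = 1/(-2 + 6*V) (F(V) = 1/(-2 + (4 + 2)*V) = 1/(-2 + 6*V))
1/(u + j(F(1))) = 1/(-1819/5 + (1/(2*(-1 + 3*1)))²) = 1/(-1819/5 + (1/(2*(-1 + 3)))²) = 1/(-1819/5 + ((½)/2)²) = 1/(-1819/5 + ((½)*(½))²) = 1/(-1819/5 + (¼)²) = 1/(-1819/5 + 1/16) = 1/(-29099/80) = -80/29099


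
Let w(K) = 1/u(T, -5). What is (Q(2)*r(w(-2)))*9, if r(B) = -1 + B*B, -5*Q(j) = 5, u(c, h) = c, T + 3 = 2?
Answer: 0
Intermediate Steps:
T = -1 (T = -3 + 2 = -1)
Q(j) = -1 (Q(j) = -⅕*5 = -1)
w(K) = -1 (w(K) = 1/(-1) = -1)
r(B) = -1 + B²
(Q(2)*r(w(-2)))*9 = -(-1 + (-1)²)*9 = -(-1 + 1)*9 = -1*0*9 = 0*9 = 0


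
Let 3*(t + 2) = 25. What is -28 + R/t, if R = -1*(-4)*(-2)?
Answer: -556/19 ≈ -29.263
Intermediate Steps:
t = 19/3 (t = -2 + (⅓)*25 = -2 + 25/3 = 19/3 ≈ 6.3333)
R = -8 (R = 4*(-2) = -8)
-28 + R/t = -28 - 8/19/3 = -28 - 8*3/19 = -28 - 24/19 = -556/19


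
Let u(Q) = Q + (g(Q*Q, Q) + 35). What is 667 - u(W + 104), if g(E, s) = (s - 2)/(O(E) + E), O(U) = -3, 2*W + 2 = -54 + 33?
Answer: 36915103/68426 ≈ 539.49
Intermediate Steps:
W = -23/2 (W = -1 + (-54 + 33)/2 = -1 + (½)*(-21) = -1 - 21/2 = -23/2 ≈ -11.500)
g(E, s) = (-2 + s)/(-3 + E) (g(E, s) = (s - 2)/(-3 + E) = (-2 + s)/(-3 + E))
u(Q) = 35 + Q + (-2 + Q)/(-3 + Q²) (u(Q) = Q + ((-2 + Q)/(-3 + Q*Q) + 35) = Q + ((-2 + Q)/(-3 + Q²) + 35) = Q + (35 + (-2 + Q)/(-3 + Q²)) = 35 + Q + (-2 + Q)/(-3 + Q²))
667 - u(W + 104) = 667 - (-2 + (-23/2 + 104) + (-3 + (-23/2 + 104)²)*(35 + (-23/2 + 104)))/(-3 + (-23/2 + 104)²) = 667 - (-2 + 185/2 + (-3 + (185/2)²)*(35 + 185/2))/(-3 + (185/2)²) = 667 - (-2 + 185/2 + (-3 + 34225/4)*(255/2))/(-3 + 34225/4) = 667 - (-2 + 185/2 + (34213/4)*(255/2))/34213/4 = 667 - 4*(-2 + 185/2 + 8724315/8)/34213 = 667 - 4*8725039/(34213*8) = 667 - 1*8725039/68426 = 667 - 8725039/68426 = 36915103/68426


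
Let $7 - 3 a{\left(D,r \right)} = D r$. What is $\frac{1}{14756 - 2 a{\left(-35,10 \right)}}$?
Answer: $\frac{1}{14518} \approx 6.888 \cdot 10^{-5}$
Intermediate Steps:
$a{\left(D,r \right)} = \frac{7}{3} - \frac{D r}{3}$
$\frac{1}{14756 - 2 a{\left(-35,10 \right)}} = \frac{1}{14756 - 2 \left(\frac{7}{3} - \left(- \frac{35}{3}\right) 10\right)} = \frac{1}{14756 - 2 \left(\frac{7}{3} + \frac{350}{3}\right)} = \frac{1}{14756 - 238} = \frac{1}{14518}$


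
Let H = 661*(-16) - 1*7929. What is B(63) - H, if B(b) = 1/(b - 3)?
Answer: 1110301/60 ≈ 18505.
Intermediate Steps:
B(b) = 1/(-3 + b)
H = -18505 (H = -10576 - 7929 = -18505)
B(63) - H = 1/(-3 + 63) - 1*(-18505) = 1/60 + 18505 = 1110301/60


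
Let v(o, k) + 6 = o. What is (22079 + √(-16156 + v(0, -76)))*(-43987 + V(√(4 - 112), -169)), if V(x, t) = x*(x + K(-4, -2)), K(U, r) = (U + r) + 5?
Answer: -973573505 + 6*√48486 - 132474*I*√3 - 44095*I*√16162 ≈ -9.7357e+8 - 5.8352e+6*I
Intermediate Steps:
v(o, k) = -6 + o
K(U, r) = 5 + U + r
V(x, t) = x*(-1 + x) (V(x, t) = x*(x + (5 - 4 - 2)) = x*(x - 1) = x*(-1 + x))
(22079 + √(-16156 + v(0, -76)))*(-43987 + V(√(4 - 112), -169)) = (22079 + √(-16156 + (-6 + 0)))*(-43987 + √(4 - 112)*(-1 + √(4 - 112))) = (22079 + √(-16156 - 6))*(-43987 + √(-108)*(-1 + √(-108))) = (22079 + √(-16162))*(-43987 + (6*I*√3)*(-1 + 6*I*√3)) = (22079 + I*√16162)*(-43987 + 6*I*√3*(-1 + 6*I*√3)) = (-43987 + 6*I*√3*(-1 + 6*I*√3))*(22079 + I*√16162)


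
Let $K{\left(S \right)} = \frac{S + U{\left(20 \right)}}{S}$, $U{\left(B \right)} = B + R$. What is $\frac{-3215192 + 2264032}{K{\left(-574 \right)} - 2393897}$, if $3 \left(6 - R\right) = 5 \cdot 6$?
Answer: $\frac{6824573}{17176204} \approx 0.39733$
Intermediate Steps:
$R = -4$ ($R = 6 - \frac{5 \cdot 6}{3} = 6 - 10 = -4$)
$U{\left(B \right)} = -4 + B$ ($U{\left(B \right)} = B - 4 = -4 + B$)
$K{\left(S \right)} = \frac{16 + S}{S}$ ($K{\left(S \right)} = \frac{S + \left(-4 + 20\right)}{S} = \frac{S + 16}{S} = \frac{16 + S}{S}$)
$\frac{-3215192 + 2264032}{K{\left(-574 \right)} - 2393897} = \frac{-3215192 + 2264032}{\frac{16 - 574}{-574} - 2393897} = - \frac{951160}{\left(- \frac{1}{574}\right) \left(-558\right) - 2393897} = - \frac{951160}{\frac{279}{287} - 2393897} = - \frac{951160}{- \frac{687048160}{287}} = \left(-951160\right) \left(- \frac{287}{687048160}\right) = \frac{6824573}{17176204}$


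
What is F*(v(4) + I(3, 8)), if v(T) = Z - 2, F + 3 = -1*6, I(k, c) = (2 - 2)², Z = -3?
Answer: 45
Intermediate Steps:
I(k, c) = 0 (I(k, c) = 0² = 0)
F = -9 (F = -3 - 1*6 = -3 - 6 = -9)
v(T) = -5 (v(T) = -3 - 2 = -5)
F*(v(4) + I(3, 8)) = -9*(-5 + 0) = -9*(-5) = 45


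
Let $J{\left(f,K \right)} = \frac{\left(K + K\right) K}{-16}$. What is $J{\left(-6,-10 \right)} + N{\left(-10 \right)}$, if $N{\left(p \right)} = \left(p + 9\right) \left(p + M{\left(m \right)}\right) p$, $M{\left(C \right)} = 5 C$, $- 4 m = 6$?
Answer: $- \frac{375}{2} \approx -187.5$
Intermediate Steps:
$m = - \frac{3}{2}$ ($m = \left(- \frac{1}{4}\right) 6 = - \frac{3}{2} \approx -1.5$)
$N{\left(p \right)} = p \left(9 + p\right) \left(- \frac{15}{2} + p\right)$ ($N{\left(p \right)} = \left(p + 9\right) \left(p + 5 \left(- \frac{3}{2}\right)\right) p = \left(9 + p\right) \left(p - \frac{15}{2}\right) p = \left(9 + p\right) \left(- \frac{15}{2} + p\right) p = p \left(9 + p\right) \left(- \frac{15}{2} + p\right)$)
$J{\left(f,K \right)} = - \frac{K^{2}}{8}$ ($J{\left(f,K \right)} = 2 K K \left(- \frac{1}{16}\right) = 2 K^{2} \left(- \frac{1}{16}\right) = - \frac{K^{2}}{8}$)
$J{\left(-6,-10 \right)} + N{\left(-10 \right)} = - \frac{\left(-10\right)^{2}}{8} + \frac{1}{2} \left(-10\right) \left(-135 + 2 \left(-10\right)^{2} + 3 \left(-10\right)\right) = \left(- \frac{1}{8}\right) 100 + \frac{1}{2} \left(-10\right) \left(-135 + 2 \cdot 100 - 30\right) = - \frac{25}{2} + \frac{1}{2} \left(-10\right) \left(-135 + 200 - 30\right) = - \frac{25}{2} + \frac{1}{2} \left(-10\right) 35 = - \frac{25}{2} - 175 = - \frac{375}{2}$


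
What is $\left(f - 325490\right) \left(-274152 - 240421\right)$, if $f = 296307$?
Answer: $15016783859$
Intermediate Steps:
$\left(f - 325490\right) \left(-274152 - 240421\right) = \left(296307 - 325490\right) \left(-274152 - 240421\right) = \left(-29183\right) \left(-514573\right) = 15016783859$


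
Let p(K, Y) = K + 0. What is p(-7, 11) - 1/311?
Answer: -2178/311 ≈ -7.0032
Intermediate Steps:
p(K, Y) = K
p(-7, 11) - 1/311 = -7 - 1/311 = -2178/311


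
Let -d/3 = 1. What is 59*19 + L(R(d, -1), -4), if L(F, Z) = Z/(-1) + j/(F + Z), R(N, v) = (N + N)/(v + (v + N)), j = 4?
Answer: 7865/7 ≈ 1123.6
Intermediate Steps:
d = -3 (d = -3*1 = -3)
R(N, v) = 2*N/(N + 2*v) (R(N, v) = (2*N)/(v + (N + v)) = (2*N)/(N + 2*v) = 2*N/(N + 2*v))
L(F, Z) = -Z + 4/(F + Z) (L(F, Z) = Z/(-1) + 4/(F + Z) = Z*(-1) + 4/(F + Z) = -Z + 4/(F + Z))
59*19 + L(R(d, -1), -4) = 59*19 + (4 - 1*(-4)**2 - 1*2*(-3)/(-3 + 2*(-1))*(-4))/(2*(-3)/(-3 + 2*(-1)) - 4) = 1121 + (4 - 1*16 - 1*2*(-3)/(-3 - 2)*(-4))/(2*(-3)/(-3 - 2) - 4) = 1121 + (4 - 16 - 1*2*(-3)/(-5)*(-4))/(2*(-3)/(-5) - 4) = 1121 + (4 - 16 - 1*2*(-3)*(-1/5)*(-4))/(2*(-3)*(-1/5) - 4) = 1121 + (4 - 16 - 1*6/5*(-4))/(6/5 - 4) = 1121 + (4 - 16 + 24/5)/(-14/5) = 1121 - 5/14*(-36/5) = 1121 + 18/7 = 7865/7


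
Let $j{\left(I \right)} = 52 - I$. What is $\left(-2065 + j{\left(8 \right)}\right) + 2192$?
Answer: $171$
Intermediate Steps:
$\left(-2065 + j{\left(8 \right)}\right) + 2192 = \left(-2065 + \left(52 - 8\right)\right) + 2192 = \left(-2065 + 44\right) + 2192 = -2021 + 2192 = 171$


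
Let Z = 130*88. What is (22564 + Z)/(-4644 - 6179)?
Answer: -34004/10823 ≈ -3.1418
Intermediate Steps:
Z = 11440
(22564 + Z)/(-4644 - 6179) = (22564 + 11440)/(-4644 - 6179) = 34004/(-10823) = 34004*(-1/10823) = -34004/10823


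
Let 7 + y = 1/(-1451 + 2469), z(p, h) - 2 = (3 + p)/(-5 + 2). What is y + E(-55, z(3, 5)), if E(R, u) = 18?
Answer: 11199/1018 ≈ 11.001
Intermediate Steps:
z(p, h) = 1 - p/3 (z(p, h) = 2 + (3 + p)/(-5 + 2) = 2 + (3 + p)/(-3) = 2 + (3 + p)*(-⅓) = 2 + (-1 - p/3) = 1 - p/3)
y = -7125/1018 (y = -7 + 1/(-1451 + 2469) = -7 + 1/1018 = -7125/1018 ≈ -6.9990)
y + E(-55, z(3, 5)) = -7125/1018 + 18 = 11199/1018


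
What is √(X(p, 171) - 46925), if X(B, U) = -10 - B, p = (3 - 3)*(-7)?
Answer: 3*I*√5215 ≈ 216.64*I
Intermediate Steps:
p = 0 (p = 0*(-7) = 0)
√(X(p, 171) - 46925) = √((-10 - 1*0) - 46925) = √((-10 + 0) - 46925) = √(-10 - 46925) = √(-46935) = 3*I*√5215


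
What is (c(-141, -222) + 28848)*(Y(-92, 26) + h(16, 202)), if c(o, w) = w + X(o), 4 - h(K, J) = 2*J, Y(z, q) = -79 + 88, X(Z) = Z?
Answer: -11137635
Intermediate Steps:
Y(z, q) = 9
h(K, J) = 4 - 2*J
c(o, w) = o + w (c(o, w) = w + o = o + w)
(c(-141, -222) + 28848)*(Y(-92, 26) + h(16, 202)) = ((-141 - 222) + 28848)*(9 + (4 - 2*202)) = (-363 + 28848)*(9 + (4 - 404)) = 28485*(9 - 400) = 28485*(-391) = -11137635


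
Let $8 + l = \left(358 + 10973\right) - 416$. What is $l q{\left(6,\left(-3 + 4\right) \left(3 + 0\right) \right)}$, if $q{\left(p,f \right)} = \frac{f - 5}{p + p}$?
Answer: $- \frac{10907}{6} \approx -1817.8$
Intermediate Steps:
$l = 10907$ ($l = -8 + \left(\left(358 + 10973\right) - 416\right) = -8 + \left(11331 - 416\right) = -8 + 10915 = 10907$)
$q{\left(p,f \right)} = \frac{-5 + f}{2 p}$ ($q{\left(p,f \right)} = \frac{f - 5}{2 p} = \left(-5 + f\right) \frac{1}{2 p} = \frac{-5 + f}{2 p}$)
$l q{\left(6,\left(-3 + 4\right) \left(3 + 0\right) \right)} = 10907 \frac{-5 + \left(-3 + 4\right) \left(3 + 0\right)}{2 \cdot 6} = 10907 \cdot \frac{1}{2} \cdot \frac{1}{6} \left(-5 + 1 \cdot 3\right) = 10907 \cdot \frac{1}{2} \cdot \frac{1}{6} \left(-5 + 3\right) = 10907 \cdot \frac{1}{2} \cdot \frac{1}{6} \left(-2\right) = 10907 \left(- \frac{1}{6}\right) = - \frac{10907}{6}$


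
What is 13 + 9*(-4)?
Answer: -23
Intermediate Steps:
13 + 9*(-4) = 13 - 36 = -23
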